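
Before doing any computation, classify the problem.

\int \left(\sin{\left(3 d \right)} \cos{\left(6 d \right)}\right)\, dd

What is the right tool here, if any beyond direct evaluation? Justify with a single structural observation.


Diagnosis: a trigonometric identity — the product \sin{\left(3 d \right)} \cos{\left(6 d \right)} converts to a sum of single-frequency sinusoids via the product-to-sum identity.


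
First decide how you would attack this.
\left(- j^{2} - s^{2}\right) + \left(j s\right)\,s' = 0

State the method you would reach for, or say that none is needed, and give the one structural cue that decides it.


Technique: the homogeneous substitution — the slope's numerator and denominator share total degree; set v = s/j and the equation drops to separable form. A Bernoulli rewrite works here as the equation stands — the homogeneous substitution is the more immediate reading.


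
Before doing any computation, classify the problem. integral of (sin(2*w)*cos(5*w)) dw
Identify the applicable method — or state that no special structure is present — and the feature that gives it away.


Verdict: a trigonometric identity — the identity turns sin(2*w)*cos(5*w) into two lone cosines/sines, each trivially integrable.


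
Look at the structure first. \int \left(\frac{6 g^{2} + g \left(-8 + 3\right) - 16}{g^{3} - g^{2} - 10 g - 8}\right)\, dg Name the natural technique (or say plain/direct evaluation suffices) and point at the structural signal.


Technique: partial fractions — a proper rational integrand whose denominator splits into simpler factors — decompose into partial fractions first.


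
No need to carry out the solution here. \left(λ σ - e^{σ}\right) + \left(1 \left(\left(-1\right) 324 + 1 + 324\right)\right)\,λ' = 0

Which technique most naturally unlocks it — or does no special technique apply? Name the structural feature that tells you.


Technique: a linear integrating factor — the equation is linear in λ with coefficient σ; multiplying by the integrating factor exp(∫σ) makes the left side a perfect derivative.


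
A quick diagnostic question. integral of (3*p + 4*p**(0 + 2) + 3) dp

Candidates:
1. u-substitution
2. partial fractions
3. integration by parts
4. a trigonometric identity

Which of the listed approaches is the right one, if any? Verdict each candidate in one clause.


Diagnosis: no special technique — nothing composite, nothing rational, nothing trigonometric — each constant-multiple power of p integrates by the power rule alone.
- u-substitution: no substitution does more than relabel what direct integration already handles.
- partial fractions: there is no rational-function structure to decompose.
- integration by parts — parts would only shuffle a directly integrable integrand.
- a trigonometric identity: with no trigonometric functions present, identity rewriting has no target.


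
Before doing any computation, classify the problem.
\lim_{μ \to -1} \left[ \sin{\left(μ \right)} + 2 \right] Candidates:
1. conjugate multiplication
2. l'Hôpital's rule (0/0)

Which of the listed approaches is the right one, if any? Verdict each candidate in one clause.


Best approach: no special technique — no denominator vanishes and nothing blows up at -1: direct substitution is the whole computation.
- conjugate multiplication — no difference of divergent radicals appears, so rationalizing has nothing to cancel.
- l'Hôpital's rule (0/0): evaluation at the point is determinate, so the rule has nothing to repair.


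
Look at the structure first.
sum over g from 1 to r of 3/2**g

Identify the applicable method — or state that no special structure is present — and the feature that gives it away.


Technique: the geometric series formula — consecutive terms stand in a fixed index-free ratio — the geometric sum formula closes it.


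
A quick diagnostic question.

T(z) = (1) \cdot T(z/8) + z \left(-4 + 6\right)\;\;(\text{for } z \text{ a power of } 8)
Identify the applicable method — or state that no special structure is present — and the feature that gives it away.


Best approach: the master substitution — the argument shrinks by the factor 8, so measure the index on a logarithmic scale and the recursion becomes a shift.


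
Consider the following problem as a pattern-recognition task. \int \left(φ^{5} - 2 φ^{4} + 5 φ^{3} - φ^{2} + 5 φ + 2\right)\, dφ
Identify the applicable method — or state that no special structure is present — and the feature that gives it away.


Diagnosis: no special technique — scan for structure and find none: constant multiples of powers of φ, integrate directly.


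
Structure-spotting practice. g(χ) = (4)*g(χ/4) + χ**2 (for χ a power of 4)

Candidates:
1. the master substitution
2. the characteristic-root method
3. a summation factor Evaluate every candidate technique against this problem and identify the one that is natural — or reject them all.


Diagnosis: the master substitution — the argument χ/4 divides the index by 4; the standard χ = 4^m substitution converts it to a constant-shift recurrence.
- the master substitution: applies; the problem has the shape this method handles.
- the characteristic-root method: a divided-index call is not the fixed-shift linear shape that characteristic roots solve.
- a summation factor: a divided-index call is outside the fixed-shift first-order family a summation factor normalizes.


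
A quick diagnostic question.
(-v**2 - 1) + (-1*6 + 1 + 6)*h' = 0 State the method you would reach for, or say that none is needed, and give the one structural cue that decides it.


Diagnosis: no special technique — the slope is a pure function of v; integrate both sides and be done.


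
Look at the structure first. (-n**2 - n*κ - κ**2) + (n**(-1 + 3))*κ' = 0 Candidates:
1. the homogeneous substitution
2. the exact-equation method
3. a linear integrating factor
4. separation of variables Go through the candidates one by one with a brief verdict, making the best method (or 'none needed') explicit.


Best approach: the homogeneous substitution — scaling n and κ together leaves the slope fixed — it depends only on κ/n, so substitute the ratio.
- the homogeneous substitution — yes, a natural case for it.
- the exact-equation method — the cross partial derivatives disagree, so no single potential exists.
- a linear integrating factor: the unknown enters nonlinearly (through a power, a denominator, or a transcendental function), which the linear integrating-factor recipe cannot absorb as-is — any repair would come from a preliminary substitution, not the factor.
- separation of variables: the two dependences are entangled, not a clean product of one-variable pieces.


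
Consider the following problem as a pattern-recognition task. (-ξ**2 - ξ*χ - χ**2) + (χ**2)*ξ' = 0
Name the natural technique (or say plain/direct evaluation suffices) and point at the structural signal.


Technique: the homogeneous substitution — the slope's numerator and denominator share total degree; set v = ξ/χ and the equation drops to separable form.


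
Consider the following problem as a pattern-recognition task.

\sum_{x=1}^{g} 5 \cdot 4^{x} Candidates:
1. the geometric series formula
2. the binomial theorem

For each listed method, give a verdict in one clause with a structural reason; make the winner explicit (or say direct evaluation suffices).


Technique: the geometric series formula — consecutive terms stand in a fixed index-free ratio — the geometric sum formula closes it.
- the geometric series formula: yes — fits the structure here.
- the binomial theorem: no binomial coefficients pair with matched powers.


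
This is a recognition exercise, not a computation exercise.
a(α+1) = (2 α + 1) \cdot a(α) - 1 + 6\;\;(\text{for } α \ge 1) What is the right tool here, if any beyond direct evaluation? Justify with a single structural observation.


Diagnosis: a summation factor — with the index-dependent coefficient 2 α + 1, dividing by the cumulative product turns the left side into a pure difference.


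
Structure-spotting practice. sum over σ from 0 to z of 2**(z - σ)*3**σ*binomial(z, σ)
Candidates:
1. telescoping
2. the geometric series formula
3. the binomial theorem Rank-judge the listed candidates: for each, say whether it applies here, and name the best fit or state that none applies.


Diagnosis: the binomial theorem — the summand is term σ of a binomial expansion in 3 and 2; the whole sum is a single power.
- telescoping: neither a shifted-difference shape nor integer-spaced poles are present.
- the geometric series formula: there is no constant term-to-term ratio.
- the binomial theorem — a fit — the right tool for this form.


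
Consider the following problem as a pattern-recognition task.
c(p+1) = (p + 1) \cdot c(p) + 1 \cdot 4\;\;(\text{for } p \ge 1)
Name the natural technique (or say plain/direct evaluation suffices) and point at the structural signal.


Best approach: a summation factor — it is first-order linear but the coefficient p + 1 depends on the index, so multiply through by a summation factor to telescope it.


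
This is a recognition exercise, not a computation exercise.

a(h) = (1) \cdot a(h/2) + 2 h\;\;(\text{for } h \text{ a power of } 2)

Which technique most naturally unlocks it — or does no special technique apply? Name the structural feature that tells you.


Method: the master substitution — treat m = log base 2 of h as the new clock: one recursion step advances m by one while h scales by 2.


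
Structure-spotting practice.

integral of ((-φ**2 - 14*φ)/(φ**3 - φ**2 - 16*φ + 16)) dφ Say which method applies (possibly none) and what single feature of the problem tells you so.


Verdict: partial fractions — the bottom, φ**3 - φ**2 - 16*φ + 16, comes apart into simple factors, and a proper rational function over split factors decomposes.


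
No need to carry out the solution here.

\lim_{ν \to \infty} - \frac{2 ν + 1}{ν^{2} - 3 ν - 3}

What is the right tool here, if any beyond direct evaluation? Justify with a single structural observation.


Verdict: dominant-term comparison — divide through by the highest power of ν; every lower-order term dies and the dominant terms decide the limit. l'Hôpital's at-infinity variant applies to the expression viewed as a single quotient; the leading-term comparison is the direct route.


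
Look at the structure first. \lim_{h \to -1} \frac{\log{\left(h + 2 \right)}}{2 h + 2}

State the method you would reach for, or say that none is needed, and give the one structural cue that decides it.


Technique: l'Hôpital's rule (0/0) — substituting -1 gives 0 over 0; differentiate top and bottom once and re-evaluate. A first-order expansion at the point is an equally standard path; the rule packages it.


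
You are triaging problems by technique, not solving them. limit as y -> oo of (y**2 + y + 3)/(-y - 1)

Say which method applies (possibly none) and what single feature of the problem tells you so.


Best approach: dominant-term comparison — growth-rate triage: the leading powers of y decide the limit, everything else is noise. l'Hôpital's at-infinity variant applies to the expression viewed as a single quotient; the leading-term comparison is the direct route.


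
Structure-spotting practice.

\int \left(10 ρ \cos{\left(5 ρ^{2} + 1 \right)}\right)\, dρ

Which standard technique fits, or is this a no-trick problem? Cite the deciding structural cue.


Method: u-substitution — read it as f(5 ρ^{2} + 1) times a constant multiple of d(5 ρ^{2} + 1): one substitution, u = 5 ρ^{2} + 1, finishes it.


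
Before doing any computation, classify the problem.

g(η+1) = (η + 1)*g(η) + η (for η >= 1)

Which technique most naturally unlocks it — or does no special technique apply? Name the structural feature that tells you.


Verdict: a summation factor — one-term recursion with variable weight η + 1 is solved by product normalization, not by root-finding.


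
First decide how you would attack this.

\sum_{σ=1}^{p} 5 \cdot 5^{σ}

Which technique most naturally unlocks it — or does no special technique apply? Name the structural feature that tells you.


Technique: the geometric series formula — each term is 5 times the previous one, so the geometric-series formula applies directly.


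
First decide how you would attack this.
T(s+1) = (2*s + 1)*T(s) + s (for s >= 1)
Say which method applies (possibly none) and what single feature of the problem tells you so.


Verdict: a summation factor — first-order linear but the coefficient 2*s + 1 moves with the index — divide by the cumulative product and telescope.


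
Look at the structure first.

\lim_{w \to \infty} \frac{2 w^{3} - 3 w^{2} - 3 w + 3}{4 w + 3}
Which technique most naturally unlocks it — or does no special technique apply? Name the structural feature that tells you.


Verdict: dominant-term comparison — at large w only the top-degree terms survive; compare the leading terms and the limit falls out. l'Hôpital's at-infinity variant applies to the expression viewed as a single quotient; the leading-term comparison is the direct route.


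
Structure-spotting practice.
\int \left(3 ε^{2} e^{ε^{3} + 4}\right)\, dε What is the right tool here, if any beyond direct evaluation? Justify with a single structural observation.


Technique: u-substitution — collected, the integrand has one factor that is, up to a constant, the derivative of an inner expression the rest depends on — substitute for that inner expression.


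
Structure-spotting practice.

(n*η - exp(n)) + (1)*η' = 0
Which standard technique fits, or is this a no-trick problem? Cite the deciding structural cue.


Verdict: a linear integrating factor — the unknown enters only to the first power against a nonzero forcing term — the integrating-factor template applies directly.


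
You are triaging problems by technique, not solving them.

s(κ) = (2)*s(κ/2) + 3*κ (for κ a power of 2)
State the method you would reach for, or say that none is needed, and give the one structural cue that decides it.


Verdict: the master substitution — the index is divided (κ/2), not shifted — substitute κ = 2^m to straighten it into a shift recurrence.


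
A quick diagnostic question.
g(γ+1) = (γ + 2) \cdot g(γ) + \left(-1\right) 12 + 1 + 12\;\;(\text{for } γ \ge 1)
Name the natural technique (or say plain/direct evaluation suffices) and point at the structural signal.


Diagnosis: a summation factor — an index-dependent multiplier γ + 2 rules out characteristic roots; a summation factor converts it to a pure difference.


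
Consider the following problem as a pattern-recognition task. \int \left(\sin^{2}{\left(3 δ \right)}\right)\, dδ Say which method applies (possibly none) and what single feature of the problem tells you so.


Diagnosis: a trigonometric identity — \sin^{2}{\left(3 δ \right)} calls for power reduction: rewrite via double angles before any antiderivative is attempted.


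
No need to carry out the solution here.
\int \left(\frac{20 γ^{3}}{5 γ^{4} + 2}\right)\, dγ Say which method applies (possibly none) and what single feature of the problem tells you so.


Diagnosis: u-substitution — structure check: outer function, inner expression 5 γ^{4} + 2, inner derivative as a factor — the classic u = 5 γ^{4} + 2 pattern.


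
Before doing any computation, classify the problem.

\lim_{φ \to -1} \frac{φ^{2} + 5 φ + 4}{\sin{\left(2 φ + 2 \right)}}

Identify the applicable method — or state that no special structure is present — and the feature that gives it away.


Diagnosis: l'Hôpital's rule (0/0) — numerator and denominator both vanish at -1 — a genuine 0/0 form, which is exactly when l'Hôpital applies. Known elementary limits would finish this too — the rule just bypasses the case analysis.


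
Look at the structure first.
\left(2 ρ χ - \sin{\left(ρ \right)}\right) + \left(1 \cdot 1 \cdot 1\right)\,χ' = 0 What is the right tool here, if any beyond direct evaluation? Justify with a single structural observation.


Method: a linear integrating factor — the equation is linear in χ with coefficient 2 ρ; multiplying by the integrating factor exp(∫2 ρ) makes the left side a perfect derivative.


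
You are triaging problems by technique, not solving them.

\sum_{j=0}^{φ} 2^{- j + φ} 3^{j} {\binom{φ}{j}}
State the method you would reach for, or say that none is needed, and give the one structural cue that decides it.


Method: the binomial theorem — {\binom{φ}{j}} weighting matched powers of 3 and 2 is the expanded form of (3 + 2)^φ — fold it back up.


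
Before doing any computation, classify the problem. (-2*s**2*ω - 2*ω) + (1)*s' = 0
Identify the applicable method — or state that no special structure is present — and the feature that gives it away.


Best approach: separation of variables — solved for the derivative, the right side splits multiplicatively into a function of each variable alone — divide and integrate each side.


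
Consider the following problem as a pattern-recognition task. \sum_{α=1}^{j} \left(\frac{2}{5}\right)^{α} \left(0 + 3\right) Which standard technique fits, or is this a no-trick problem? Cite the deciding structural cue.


Method: the geometric series formula — check a ratio of consecutive terms: it is \frac{2}{5}, independent of the index, so the geometric formula closes the sum.


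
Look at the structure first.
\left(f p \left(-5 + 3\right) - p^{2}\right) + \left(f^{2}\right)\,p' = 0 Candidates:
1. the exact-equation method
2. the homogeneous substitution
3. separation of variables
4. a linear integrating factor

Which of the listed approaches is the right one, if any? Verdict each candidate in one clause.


Technique: the homogeneous substitution — scaling f and p together leaves the slope fixed — it depends only on p/f, so substitute the ratio. A Bernoulli substitution is a fair alternative on this equation directly; the homogeneous reading takes it as given.
- the exact-equation method — the cross partial derivatives disagree, so no single potential exists.
- the homogeneous substitution: yes — fits the structure here.
- separation of variables — the two dependences are entangled, not a clean product of one-variable pieces.
- a linear integrating factor: the unknown enters nonlinearly (through a power, a denominator, or a transcendental function), which the linear integrating-factor recipe cannot absorb as-is — any repair would come from a preliminary substitution, not the factor.


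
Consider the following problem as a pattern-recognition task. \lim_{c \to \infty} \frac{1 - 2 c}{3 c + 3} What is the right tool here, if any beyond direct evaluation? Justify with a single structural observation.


Technique: dominant-term comparison — at large c only the top-degree terms survive; compare the leading terms and the limit falls out. As a single quotient, the ∞/∞ shape would yield to repeated differentiation as well — the growth comparison gets there in one look.


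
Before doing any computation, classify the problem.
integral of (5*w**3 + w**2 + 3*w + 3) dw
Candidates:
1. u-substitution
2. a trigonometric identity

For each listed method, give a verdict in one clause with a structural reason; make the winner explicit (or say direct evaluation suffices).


Diagnosis: no special technique — scan for structure and find none: constant multiples of powers of w, integrate directly.
- u-substitution: any workable substitution here is cosmetic — the integrand is already in directly integrable form.
- a trigonometric identity: with no trigonometric functions present, identity rewriting has no target.


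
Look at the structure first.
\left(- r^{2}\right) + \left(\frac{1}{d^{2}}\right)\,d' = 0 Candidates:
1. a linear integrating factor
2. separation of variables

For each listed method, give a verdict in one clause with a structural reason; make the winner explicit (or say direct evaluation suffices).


Verdict: separation of variables — solved for the derivative, the right side factors as r^{2} times d^{2} — all r-dependence separates from all d-dependence.
- a linear integrating factor — the unknown enters nonlinearly (through a power, a denominator, or a transcendental function), which the linear integrating-factor recipe cannot absorb as-is — any repair would come from a preliminary substitution, not the factor.
- separation of variables: applicable, and directly so.


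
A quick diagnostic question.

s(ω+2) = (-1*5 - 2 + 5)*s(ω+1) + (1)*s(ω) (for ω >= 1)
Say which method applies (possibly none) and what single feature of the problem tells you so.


Method: the characteristic-root method — the recurrence treats every index alike (constant coefficients, no forcing) — precisely the regime where r^ω trials close it.


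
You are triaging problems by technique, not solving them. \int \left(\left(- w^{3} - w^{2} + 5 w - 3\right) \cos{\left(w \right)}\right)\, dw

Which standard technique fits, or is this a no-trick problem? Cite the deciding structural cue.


Method: integration by parts — a polynomial factor - w^{3} - w^{2} + 5 w - 3 multiplies \cos{\left(w \right)}; differentiating - w^{3} - w^{2} + 5 w - 3 lowers its degree while \cos{\left(w \right)} integrates cleanly, so parts wins.


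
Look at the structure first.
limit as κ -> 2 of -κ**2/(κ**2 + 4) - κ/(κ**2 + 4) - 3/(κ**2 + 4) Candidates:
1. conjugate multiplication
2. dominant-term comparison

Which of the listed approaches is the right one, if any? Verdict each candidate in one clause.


Verdict: no special technique — the function is continuous at 2; evaluation is itself the limit, no machinery required.
- conjugate multiplication: there is no infinity-minus-infinity radical difference to rationalize.
- dominant-term comparison: this limit is not decided by comparing leading-term growth at infinity.


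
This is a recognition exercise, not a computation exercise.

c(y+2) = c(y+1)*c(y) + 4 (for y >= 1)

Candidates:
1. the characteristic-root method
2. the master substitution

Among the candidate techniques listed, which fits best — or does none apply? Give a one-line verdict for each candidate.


Verdict: no special technique — no ansatz, no master substitution, no summation factor survives the nonlinearity here.
- the characteristic-root method — the recursion is nonlinear in the sequence values, so no linear-modes ansatz applies.
- the master substitution — there is no divide-the-index recursive argument.


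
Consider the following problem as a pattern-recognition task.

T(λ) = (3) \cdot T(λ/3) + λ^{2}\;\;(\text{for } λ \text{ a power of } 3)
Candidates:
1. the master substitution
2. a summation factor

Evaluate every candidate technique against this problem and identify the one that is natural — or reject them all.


Best approach: the master substitution — the argument shrinks by the factor 3, so measure the index on a logarithmic scale and the recursion becomes a shift.
- the master substitution: a fit — the right tool for this form.
- a summation factor — the recursion divides its index rather than shifting it — there is no previous-term chain for a summation factor to telescope.


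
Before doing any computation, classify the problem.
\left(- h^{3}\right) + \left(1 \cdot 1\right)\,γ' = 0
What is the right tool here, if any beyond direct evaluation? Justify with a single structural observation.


Verdict: no special technique — solved for the derivative, γ never appears on the right — this is a direct integration in h, not a differential-equations problem at heart.


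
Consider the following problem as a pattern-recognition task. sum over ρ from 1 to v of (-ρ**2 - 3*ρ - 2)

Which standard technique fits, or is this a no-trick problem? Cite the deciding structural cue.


Method: no special technique — this is bookkeeping, not technique: standard formulas for sums of constant-multiple powers of ρ apply termwise.


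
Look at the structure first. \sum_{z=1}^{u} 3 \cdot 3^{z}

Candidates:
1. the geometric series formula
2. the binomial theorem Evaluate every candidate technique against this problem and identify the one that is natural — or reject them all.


Best approach: the geometric series formula — each term is 3 times the previous one, so the geometric-series formula applies directly.
- the geometric series formula — yes — fits the structure here.
- the binomial theorem: the summand does not match any term pattern of an expanded binomial power.


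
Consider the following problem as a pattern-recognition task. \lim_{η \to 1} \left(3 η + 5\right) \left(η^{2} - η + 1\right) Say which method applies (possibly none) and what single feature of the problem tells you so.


Method: no special technique — nothing blocks direct substitution at 1: plug in and finish.


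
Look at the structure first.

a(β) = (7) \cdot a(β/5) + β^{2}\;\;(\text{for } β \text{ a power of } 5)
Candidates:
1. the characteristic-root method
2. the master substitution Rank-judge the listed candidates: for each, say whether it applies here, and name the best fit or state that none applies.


Diagnosis: the master substitution — the argument contracts 5-fold per step: reindex β exponentially and solve the linear recurrence in the new index.
- the characteristic-root method: a divided-index call is not the fixed-shift linear shape that characteristic roots solve.
- the master substitution — applies; the problem has the shape this method handles.


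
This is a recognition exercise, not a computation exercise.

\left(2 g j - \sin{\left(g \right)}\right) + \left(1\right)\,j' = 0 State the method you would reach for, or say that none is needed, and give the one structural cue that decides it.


Diagnosis: a linear integrating factor — linear in the unknown with genuine forcing: multiply through by the exponential of the integrated coefficient and the left side closes into one derivative.


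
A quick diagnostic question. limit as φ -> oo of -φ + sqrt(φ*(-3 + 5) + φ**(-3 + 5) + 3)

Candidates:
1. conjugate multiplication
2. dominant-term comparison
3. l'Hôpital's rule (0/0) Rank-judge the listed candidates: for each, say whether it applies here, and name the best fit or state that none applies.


Diagnosis: conjugate multiplication — infinity minus infinity with a radical in play — multiply by the conjugate so the divergences of sqrt(φ*(-3 + 5) + φ**(-3 + 5) + 3) and φ annihilate.
- conjugate multiplication — a fit — the right tool for this form.
- dominant-term comparison: leading-power comparison does not apply to this form.
- l'Hôpital's rule (0/0): substitution produces ∞ − ∞ rather than a vanishing quotient; the rule needs a 0/0 ratio to act on.


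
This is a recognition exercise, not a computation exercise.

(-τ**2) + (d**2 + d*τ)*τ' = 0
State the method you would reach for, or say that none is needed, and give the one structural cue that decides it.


Best approach: the homogeneous substitution — the slope's numerator and denominator share total degree; set v = τ/d and the equation drops to separable form. With the right rearrangement (exchanging the roles of the variables where needed), this also fits a Bernoulli template; the homogeneous substitution reads the structure directly.


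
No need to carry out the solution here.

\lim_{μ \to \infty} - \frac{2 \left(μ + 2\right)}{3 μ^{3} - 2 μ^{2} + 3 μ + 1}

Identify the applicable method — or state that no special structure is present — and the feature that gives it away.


Diagnosis: dominant-term comparison — divide through by the highest power of μ; every lower-order term dies and the dominant terms decide the limit. l'Hôpital's at-infinity variant applies to the expression viewed as a single quotient; the leading-term comparison is the direct route.


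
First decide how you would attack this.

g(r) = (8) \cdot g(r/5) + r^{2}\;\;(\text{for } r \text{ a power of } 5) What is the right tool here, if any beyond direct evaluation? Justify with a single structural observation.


Verdict: the master substitution — the argument contracts 5-fold per step: reindex r exponentially and solve the linear recurrence in the new index.


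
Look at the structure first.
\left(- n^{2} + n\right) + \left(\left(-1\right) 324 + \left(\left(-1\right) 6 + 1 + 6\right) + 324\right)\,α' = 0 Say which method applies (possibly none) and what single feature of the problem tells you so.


Diagnosis: no special technique — the slope is a function of n alone, so integrate both sides directly.


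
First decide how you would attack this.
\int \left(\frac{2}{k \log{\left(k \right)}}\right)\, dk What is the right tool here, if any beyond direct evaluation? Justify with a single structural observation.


Verdict: u-substitution — collected, the integrand has one factor that is, up to a constant, the derivative of an inner expression the rest depends on — substitute for that inner expression.


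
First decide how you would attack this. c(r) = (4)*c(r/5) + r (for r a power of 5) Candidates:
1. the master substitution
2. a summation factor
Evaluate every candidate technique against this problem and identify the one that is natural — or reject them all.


Method: the master substitution — index division is the fingerprint: r/5 in the recursive call means substitute r = 5^m.
- the master substitution: applicable, and directly so.
- a summation factor — a divided-index call is outside the fixed-shift first-order family a summation factor normalizes.


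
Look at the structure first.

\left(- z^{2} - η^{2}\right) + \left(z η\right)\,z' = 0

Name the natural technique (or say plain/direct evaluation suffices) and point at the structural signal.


Method: the homogeneous substitution — scaling η and z together leaves the slope fixed — it depends only on z/η, so substitute the ratio. A Bernoulli rewrite works here as the equation stands — the homogeneous substitution is the more immediate reading.


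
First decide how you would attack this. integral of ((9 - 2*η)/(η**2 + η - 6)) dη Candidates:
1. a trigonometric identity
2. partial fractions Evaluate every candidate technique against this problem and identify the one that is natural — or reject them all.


Verdict: partial fractions — η**2 + η - 6 splits into linear pieces, so the quotient is a sum of simple fractions — decompose before integrating.
- a trigonometric identity: there is no trigonometric structure at all — the integrand carries no sine or cosine to rewrite.
- partial fractions — yes, a natural case for it.


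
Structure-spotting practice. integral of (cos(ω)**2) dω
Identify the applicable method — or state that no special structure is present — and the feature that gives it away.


Diagnosis: a trigonometric identity — cos(ω)**2 carries an even exponent — trade it for double-angle cosines before integrating.


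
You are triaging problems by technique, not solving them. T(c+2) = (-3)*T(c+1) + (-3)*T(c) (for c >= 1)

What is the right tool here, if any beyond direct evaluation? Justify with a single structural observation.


Verdict: the characteristic-root method — try a geometric ansatz r^c: constant coefficients turn the recurrence into one polynomial equation in r.


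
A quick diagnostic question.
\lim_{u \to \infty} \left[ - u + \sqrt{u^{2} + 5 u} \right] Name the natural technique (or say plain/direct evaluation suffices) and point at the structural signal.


Verdict: conjugate multiplication — infinity minus infinity with a radical in play — multiply by the conjugate so the divergences of \sqrt{u^{2} + 5 u} and u annihilate.


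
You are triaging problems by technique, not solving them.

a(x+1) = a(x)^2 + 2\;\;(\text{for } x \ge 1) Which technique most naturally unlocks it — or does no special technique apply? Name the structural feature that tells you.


Best approach: no special technique — this one you iterate or analyze qualitatively: the nonlinearity defeats linear solution methods.


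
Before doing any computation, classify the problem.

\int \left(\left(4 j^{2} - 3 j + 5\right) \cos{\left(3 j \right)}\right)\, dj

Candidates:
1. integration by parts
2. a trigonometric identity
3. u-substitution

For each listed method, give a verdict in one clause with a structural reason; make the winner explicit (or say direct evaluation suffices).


Best approach: integration by parts — differentiate 4 j^{2} - 3 j + 5, integrate \cos{\left(3 j \right)}: each pass lowers the polynomial degree, so parts terminates.
- integration by parts — applies; the problem has the shape this method handles.
- a trigonometric identity — no even trigonometric power and no product of distinct frequencies to rewrite.
- u-substitution — no subexpression of the integrand serves as a whole-integral substitution inner — individual terms may offer their own, but none carries its derivative as a factor of the full integrand; a working change of variable would have to be constructed from outside the expression.


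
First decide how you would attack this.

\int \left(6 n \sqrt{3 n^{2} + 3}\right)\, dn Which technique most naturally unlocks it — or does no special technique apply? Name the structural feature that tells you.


Verdict: u-substitution — read it as f(3 n^{2} + 3) times a constant multiple of d(3 n^{2} + 3): one substitution, u = 3 n^{2} + 3, finishes it.


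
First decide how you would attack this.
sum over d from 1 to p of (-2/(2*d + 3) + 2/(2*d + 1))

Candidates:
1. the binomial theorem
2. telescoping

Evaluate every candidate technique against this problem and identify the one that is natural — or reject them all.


Verdict: telescoping — a difference of consecutive values of one function (2/(2*d + 1) at one index and the next) — telescoping by construction.
- the binomial theorem: no binomial coefficients pair up with complementary powers here.
- telescoping — yes — fits the structure here.


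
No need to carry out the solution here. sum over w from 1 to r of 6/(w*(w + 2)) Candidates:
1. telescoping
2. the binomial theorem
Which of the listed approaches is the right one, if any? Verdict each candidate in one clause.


Technique: telescoping — poles of 6/(w*(w + 2)) differ by an integer, the telltale of a telescoping partial-fraction sum.
- telescoping — applies; the problem has the shape this method handles.
- the binomial theorem — the summand does not match any term pattern of an expanded binomial power.


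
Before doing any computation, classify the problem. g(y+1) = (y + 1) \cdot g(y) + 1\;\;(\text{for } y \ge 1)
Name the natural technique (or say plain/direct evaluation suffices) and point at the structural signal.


Method: a summation factor — first-order, linear, moving coefficient y + 1: the discrete analogue of an integrating factor handles it.


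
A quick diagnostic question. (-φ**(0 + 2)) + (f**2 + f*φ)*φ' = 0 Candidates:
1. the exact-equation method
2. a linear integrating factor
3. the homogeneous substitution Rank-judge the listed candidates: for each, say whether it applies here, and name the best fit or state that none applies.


Verdict: the homogeneous substitution — solved for the derivative, the right side is unchanged under scaling f and φ together — it depends only on the ratio φ/f, so substitute a single ratio variable. Suitably rearranged — at times with the variables' roles exchanged — this doubles as a Bernoulli equation; the homogeneous reading needs no such setup.
- the exact-equation method: exactness fails on the nose — the mixed partials do not match.
- a linear integrating factor — the unknown enters nonlinearly (through a power, a denominator, or a transcendental function), which the linear integrating-factor recipe cannot absorb as-is — any repair would come from a preliminary substitution, not the factor.
- the homogeneous substitution — yes, a natural case for it.


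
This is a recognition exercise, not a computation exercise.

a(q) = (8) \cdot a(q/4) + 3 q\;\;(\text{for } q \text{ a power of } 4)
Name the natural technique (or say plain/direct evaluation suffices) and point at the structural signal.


Best approach: the master substitution — treat m = log base 4 of q as the new clock: one recursion step advances m by one while q scales by 4.


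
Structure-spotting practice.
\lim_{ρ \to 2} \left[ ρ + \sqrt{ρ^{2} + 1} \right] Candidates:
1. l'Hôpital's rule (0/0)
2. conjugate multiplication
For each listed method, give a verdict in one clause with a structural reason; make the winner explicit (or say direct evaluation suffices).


Verdict: no special technique — the function is continuous at 2; evaluation is itself the limit, no machinery required.
- l'Hôpital's rule (0/0) — substituting the point produces a determinate value, not a 0 over 0 clash.
- conjugate multiplication — no difference of divergent radicals appears, so rationalizing has nothing to cancel.


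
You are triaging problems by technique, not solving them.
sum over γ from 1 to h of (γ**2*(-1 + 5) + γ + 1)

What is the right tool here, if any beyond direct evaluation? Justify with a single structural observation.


Technique: no special technique — no cancellation, no constant ratio, no binomial weights — just polynomial terms summed directly.


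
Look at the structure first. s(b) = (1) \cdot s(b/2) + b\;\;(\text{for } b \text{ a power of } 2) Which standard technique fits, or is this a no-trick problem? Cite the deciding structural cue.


Diagnosis: the master substitution — treat m = log base 2 of b as the new clock: one recursion step advances m by one while b scales by 2.


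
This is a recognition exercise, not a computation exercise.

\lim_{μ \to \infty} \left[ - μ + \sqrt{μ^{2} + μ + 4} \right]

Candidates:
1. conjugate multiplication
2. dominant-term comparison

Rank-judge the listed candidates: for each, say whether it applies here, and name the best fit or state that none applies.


Diagnosis: conjugate multiplication — turning the difference into a conjugate-rationalized ratio makes the limit readable.
- conjugate multiplication — applies; the problem has the shape this method handles.
- dominant-term comparison: leading-power comparison does not apply to this form.


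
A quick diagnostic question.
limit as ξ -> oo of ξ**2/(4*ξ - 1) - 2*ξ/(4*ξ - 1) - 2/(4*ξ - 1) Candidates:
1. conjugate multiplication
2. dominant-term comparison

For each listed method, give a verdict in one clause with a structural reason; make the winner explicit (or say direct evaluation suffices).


Verdict: dominant-term comparison — growth-rate triage: the leading powers of ξ decide the limit, everything else is noise.
- conjugate multiplication: no difference of divergent radicals appears, so rationalizing has nothing to cancel.
- dominant-term comparison — yes — fits the structure here.


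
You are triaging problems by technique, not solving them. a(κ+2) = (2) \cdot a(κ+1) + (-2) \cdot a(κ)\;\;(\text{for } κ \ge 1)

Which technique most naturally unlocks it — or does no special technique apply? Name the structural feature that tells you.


Technique: the characteristic-root method — the recurrence is linear and homogeneous with constant coefficients, so the ansatz r^κ turns it into a polynomial equation for r.


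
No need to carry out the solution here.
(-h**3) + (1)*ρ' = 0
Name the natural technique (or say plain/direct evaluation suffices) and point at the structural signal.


Best approach: no special technique — the slope is a function of h alone, so integrate both sides directly.


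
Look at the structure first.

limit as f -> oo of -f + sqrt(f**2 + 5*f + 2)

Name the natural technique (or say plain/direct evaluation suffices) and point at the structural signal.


Diagnosis: conjugate multiplication — the ∞ − ∞ radical form is the exact trigger for the conjugate maneuver.
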